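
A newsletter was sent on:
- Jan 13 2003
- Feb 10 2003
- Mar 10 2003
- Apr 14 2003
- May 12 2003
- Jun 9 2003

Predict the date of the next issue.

These are Mondays at 28- or 35-day spacing (28, 28, 35, 28, 28).
The pattern: 2nd Monday of the month.
July 2003 — 2nd Monday is Jul 14 2003.

Jul 14 2003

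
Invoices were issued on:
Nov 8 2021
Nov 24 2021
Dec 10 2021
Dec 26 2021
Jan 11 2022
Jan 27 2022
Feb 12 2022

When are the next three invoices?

Feb 28 2022, Mar 16 2022, Apr 1 2022

Gaps between consecutive events: 16, 16, 16, 16, 16, 16 days — a constant 16-day interval.
Feb 12 2022 + 16 days = Feb 28 2022.
Feb 28 2022 + 16 days = Mar 16 2022.
Mar 16 2022 + 16 days = Apr 1 2022.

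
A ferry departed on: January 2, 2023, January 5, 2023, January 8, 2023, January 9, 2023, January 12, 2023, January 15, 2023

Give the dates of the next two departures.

January 16, 2023; January 19, 2023

The gap pattern 3, 3, 1, 3, 3 repeats every 3 events.
These are the Mondays, Thursdays and Sundays of each week.
The following Monday is January 16, 2023.
Next Thursday: January 19, 2023.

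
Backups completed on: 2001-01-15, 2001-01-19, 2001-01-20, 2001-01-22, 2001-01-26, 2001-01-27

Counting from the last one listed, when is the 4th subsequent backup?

Every event lands on a Monday or Friday or Saturday (gaps cycle 4, 1, 2, 4, 1).
So the schedule is: every Monday, Friday and Saturday.
The following Monday is 2001-01-29.
Next Friday: 2001-02-02.
Next Saturday: 2001-02-03.
Next Monday: 2001-02-05.

2001-02-05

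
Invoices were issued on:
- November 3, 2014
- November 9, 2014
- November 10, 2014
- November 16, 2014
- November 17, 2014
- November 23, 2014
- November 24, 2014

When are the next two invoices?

Gaps: 6, 1, 6, 1, 6, 1 days — not constant, but cyclic with period 2.
The events fall on every Monday and Sunday.
The following Sunday is November 30, 2014.
The following Monday is December 1, 2014.

November 30, 2014; December 1, 2014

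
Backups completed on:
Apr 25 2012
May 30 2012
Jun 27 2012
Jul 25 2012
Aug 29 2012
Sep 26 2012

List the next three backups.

These are Wednesdays with 35, 28, 28, 35, 28-day gaps.
Each is the final Wednesday of its month — May 30 2012 is past the 28th, so '4th Wednesday' doesn't fit.
Last Wednesday of October 2012: Oct 31 2012.
Last Wednesday of November 2012: Nov 28 2012.
December 2012 ends with Wednesday Dec 26 2012.

Oct 31 2012, Nov 28 2012, Dec 26 2012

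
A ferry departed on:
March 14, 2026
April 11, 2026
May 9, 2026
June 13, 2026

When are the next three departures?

July 11, 2026; August 8, 2026; September 12, 2026

These are Saturdays at 28- or 35-day spacing (28, 28, 35).
The pattern: 2nd Saturday of the month.
2nd Saturday of July 2026: July 11, 2026.
2nd Saturday of August 2026: August 8, 2026.
September 2026 — 2nd Saturday is September 12, 2026.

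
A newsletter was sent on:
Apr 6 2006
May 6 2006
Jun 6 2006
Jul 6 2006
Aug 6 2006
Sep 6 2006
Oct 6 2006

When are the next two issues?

Gaps: 30, 31, 30, 31, 31, 30 days — not constant. Every event is on the 6th of the month.
Pattern: the 6th of each month.
Next: November 2006 → Nov 6 2006.
Next: December 2006 → Dec 6 2006.

Nov 6 2006, Dec 6 2006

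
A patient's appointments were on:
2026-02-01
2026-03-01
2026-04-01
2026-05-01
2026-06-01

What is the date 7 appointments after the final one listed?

2027-01-01

Gaps: 28, 31, 30, 31 days — not constant. Every event is on the 1st of the month.
Pattern: the 1st of each month.
Next: July 2026 → 2026-07-01.
August 2026: 2026-08-01.
Next: September 2026 → 2026-09-01.
October 2026: 2026-10-01.
Next: November 2026 → 2026-11-01.
Next: December 2026 → 2026-12-01.
January 2027: 2027-01-01.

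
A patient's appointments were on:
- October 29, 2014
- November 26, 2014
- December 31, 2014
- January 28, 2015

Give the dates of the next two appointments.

These are Wednesdays with 28, 35, 28-day gaps.
Each is the final Wednesday of its month — October 29, 2014 is past the 28th, so '4th Wednesday' doesn't fit.
Last Wednesday of February 2015: February 25, 2015.
Last Wednesday of March 2015: March 25, 2015.

February 25, 2015; March 25, 2015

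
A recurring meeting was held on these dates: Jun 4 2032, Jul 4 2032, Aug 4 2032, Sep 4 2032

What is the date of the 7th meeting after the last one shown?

Apr 4 2033

The day-of-month is always 4 (30, 31, 31 days between events).
So this recurs on the 4th of each month.
Next: October 2032 → Oct 4 2032.
Next: November 2032 → Nov 4 2032.
December 2032: Dec 4 2032.
Next: January 2033 → Jan 4 2033.
Next: February 2033 → Feb 4 2033.
March 2033: Mar 4 2033.
April 2033: Apr 4 2033.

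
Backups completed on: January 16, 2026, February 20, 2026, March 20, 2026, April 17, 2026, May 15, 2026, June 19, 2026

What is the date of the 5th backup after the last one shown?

Gaps: 35, 28, 28, 28, 35 days — a mix of 28 and 35. Every date is a Friday.
Each is the 3rd Friday of its month.
3rd Friday of July 2026: July 17, 2026.
August 2026 — 3rd Friday is August 21, 2026.
September 2026 — 3rd Friday is September 18, 2026.
3rd Friday of October 2026: October 16, 2026.
November 2026 — 3rd Friday is November 20, 2026.

November 20, 2026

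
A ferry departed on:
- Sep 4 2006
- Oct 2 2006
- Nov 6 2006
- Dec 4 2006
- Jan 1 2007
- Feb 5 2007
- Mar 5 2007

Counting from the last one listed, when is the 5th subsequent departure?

All dates are Mondays, 28, 35, 28, 28, 35, 28 days apart.
Specifically, the 1st Monday of each month.
1st Monday of April 2007: Apr 2 2007.
1st Monday of May 2007: May 7 2007.
1st Monday of June 2007: Jun 4 2007.
1st Monday of July 2007: Jul 2 2007.
August 2007 — 1st Monday is Aug 6 2007.

Aug 6 2007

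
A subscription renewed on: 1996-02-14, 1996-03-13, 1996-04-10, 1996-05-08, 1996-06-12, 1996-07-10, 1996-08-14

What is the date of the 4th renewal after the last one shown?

Gaps: 28, 28, 28, 35, 28, 35 days — a mix of 28 and 35. Every date is a Wednesday.
Each is the 2nd Wednesday of its month.
2nd Wednesday of September 1996: 1996-09-11.
2nd Wednesday of October 1996: 1996-10-09.
2nd Wednesday of November 1996: 1996-11-13.
December 1996 — 2nd Wednesday is 1996-12-11.

1996-12-11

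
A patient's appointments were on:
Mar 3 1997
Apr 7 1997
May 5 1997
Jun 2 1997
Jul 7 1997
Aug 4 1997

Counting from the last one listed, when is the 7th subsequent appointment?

These are Mondays at 28- or 35-day spacing (35, 28, 28, 35, 28).
The pattern: 1st Monday of the month.
September 1997 — 1st Monday is Sep 1 1997.
October 1997 — 1st Monday is Oct 6 1997.
November 1997 — 1st Monday is Nov 3 1997.
December 1997 — 1st Monday is Dec 1 1997.
1st Monday of January 1998: Jan 5 1998.
1st Monday of February 1998: Feb 2 1998.
1st Monday of March 1998: Mar 2 1998.

Mar 2 1998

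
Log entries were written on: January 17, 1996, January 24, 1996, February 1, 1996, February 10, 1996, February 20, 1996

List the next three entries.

March 2, 1996; March 14, 1996; March 27, 1996

Intervals are 7, 8, 9, 10 days — an arithmetic progression with common difference 1.
Next gap: 11 days. February 20, 1996 + 11 days = March 2, 1996.
Next gap: 12 days. March 2, 1996 + 12 days = March 14, 1996.
Next gap: 13 days. March 14, 1996 + 13 days = March 27, 1996.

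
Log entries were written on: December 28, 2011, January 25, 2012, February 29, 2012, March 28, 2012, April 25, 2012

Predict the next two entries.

May 30, 2012; June 27, 2012

These are Wednesdays with 28, 35, 28, 28-day gaps.
Each is the final Wednesday of its month — February 29, 2012 is past the 28th, so '4th Wednesday' doesn't fit.
May 2012 ends with Wednesday May 30, 2012.
June 2012 ends with Wednesday June 27, 2012.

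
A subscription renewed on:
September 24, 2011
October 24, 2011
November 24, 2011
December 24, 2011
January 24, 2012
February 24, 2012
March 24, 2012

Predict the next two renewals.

April 24, 2012; May 24, 2012

The day-of-month is always 24 (30, 31, 30, 31, 31, 29 days between events).
So this recurs on the 24th of each month.
April 2012: April 24, 2012.
May 2012: May 24, 2012.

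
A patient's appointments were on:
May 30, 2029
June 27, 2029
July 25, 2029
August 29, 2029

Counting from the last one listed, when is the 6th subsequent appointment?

These are Wednesdays with 28, 28, 35-day gaps.
Each is the final Wednesday of its month — May 30, 2029 is past the 28th, so '4th Wednesday' doesn't fit.
Last Wednesday of September 2029: September 26, 2029.
October 2029 ends with Wednesday October 31, 2029.
Last Wednesday of November 2029: November 28, 2029.
Last Wednesday of December 2029: December 26, 2029.
January 2030 ends with Wednesday January 30, 2030.
Last Wednesday of February 2030: February 27, 2030.

February 27, 2030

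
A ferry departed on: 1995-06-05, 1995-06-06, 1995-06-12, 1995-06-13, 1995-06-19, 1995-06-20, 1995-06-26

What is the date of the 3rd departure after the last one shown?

1995-07-04

The gap pattern 1, 6, 1, 6, 1, 6 repeats every 2 events.
These are the Mondays and Tuesdays of each week.
Next Tuesday: 1995-06-27.
The following Monday is 1995-07-03.
Next Tuesday: 1995-07-04.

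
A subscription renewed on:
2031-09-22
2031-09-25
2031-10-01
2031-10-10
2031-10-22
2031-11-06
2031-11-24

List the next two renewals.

2031-12-15, 2032-01-08

Intervals are 3, 6, 9, 12, 15, 18 days — an arithmetic progression with common difference 3.
Next gap: 21 days. 2031-11-24 + 21 days = 2031-12-15.
Next gap: 24 days. 2031-12-15 + 24 days = 2032-01-08.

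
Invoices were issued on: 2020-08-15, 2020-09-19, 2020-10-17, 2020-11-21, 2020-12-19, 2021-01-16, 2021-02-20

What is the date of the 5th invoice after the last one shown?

All dates are Saturdays, 35, 28, 35, 28, 28, 35 days apart.
Specifically, the 3rd Saturday of each month.
March 2021 — 3rd Saturday is 2021-03-20.
April 2021 — 3rd Saturday is 2021-04-17.
3rd Saturday of May 2021: 2021-05-15.
June 2021 — 3rd Saturday is 2021-06-19.
July 2021 — 3rd Saturday is 2021-07-17.

2021-07-17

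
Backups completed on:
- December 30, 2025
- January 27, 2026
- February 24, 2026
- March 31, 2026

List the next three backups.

April 28, 2026; May 26, 2026; June 30, 2026

All Tuesdays; the gaps (28, 28, 35) vary with month length.
This is the last Tuesday of each month.
April 2026 ends with Tuesday April 28, 2026.
Last Tuesday of May 2026: May 26, 2026.
Last Tuesday of June 2026: June 30, 2026.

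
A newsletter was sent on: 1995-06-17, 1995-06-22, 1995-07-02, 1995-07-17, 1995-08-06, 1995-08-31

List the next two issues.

1995-09-30, 1995-11-04

Intervals are 5, 10, 15, 20, 25 days — an arithmetic progression with common difference 5.
Next gap: 30 days. 1995-08-31 + 30 days = 1995-09-30.
Next gap: 35 days. 1995-09-30 + 35 days = 1995-11-04.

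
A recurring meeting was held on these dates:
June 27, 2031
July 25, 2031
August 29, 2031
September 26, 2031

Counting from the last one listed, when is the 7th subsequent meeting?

April 30, 2032

Every date is a Friday; gaps 28, 35, 28 days.
Each is the last Friday of its month (at least one falls on the 29th or later, ruling out '4th Friday').
October 2031 ends with Friday October 31, 2031.
November 2031 ends with Friday November 28, 2031.
December 2031 ends with Friday December 26, 2031.
January 2032 ends with Friday January 30, 2032.
Last Friday of February 2032: February 27, 2032.
March 2032 ends with Friday March 26, 2032.
April 2032 ends with Friday April 30, 2032.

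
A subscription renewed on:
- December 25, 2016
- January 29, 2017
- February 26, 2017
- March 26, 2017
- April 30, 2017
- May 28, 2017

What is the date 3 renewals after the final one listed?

These are Sundays with 35, 28, 28, 35, 28-day gaps.
Each is the final Sunday of its month — January 29, 2017 is past the 28th, so '4th Sunday' doesn't fit.
June 2017 ends with Sunday June 25, 2017.
Last Sunday of July 2017: July 30, 2017.
Last Sunday of August 2017: August 27, 2017.

August 27, 2017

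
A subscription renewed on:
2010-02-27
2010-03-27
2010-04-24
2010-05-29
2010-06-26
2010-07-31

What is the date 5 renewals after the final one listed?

Every date is a Saturday; gaps 28, 28, 35, 28, 35 days.
Each is the last Saturday of its month (at least one falls on the 29th or later, ruling out '4th Saturday').
August 2010 ends with Saturday 2010-08-28.
September 2010 ends with Saturday 2010-09-25.
Last Saturday of October 2010: 2010-10-30.
November 2010 ends with Saturday 2010-11-27.
December 2010 ends with Saturday 2010-12-25.

2010-12-25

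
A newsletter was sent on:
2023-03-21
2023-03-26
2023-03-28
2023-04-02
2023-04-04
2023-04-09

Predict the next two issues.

Every event lands on a Tuesday or Sunday (gaps cycle 5, 2, 5, 2, 5).
So the schedule is: every Tuesday and Sunday.
Next Tuesday: 2023-04-11.
The following Sunday is 2023-04-16.

2023-04-11, 2023-04-16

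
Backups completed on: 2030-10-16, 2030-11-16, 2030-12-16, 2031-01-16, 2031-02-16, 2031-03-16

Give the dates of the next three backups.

The day-of-month is always 16 (31, 30, 31, 31, 28 days between events).
So this recurs on the 16th of each month.
April 2031: 2031-04-16.
May 2031: 2031-05-16.
June 2031: 2031-06-16.

2031-04-16, 2031-05-16, 2031-06-16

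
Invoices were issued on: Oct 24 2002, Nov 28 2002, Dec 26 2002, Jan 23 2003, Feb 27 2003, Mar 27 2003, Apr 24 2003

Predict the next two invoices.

Gaps: 35, 28, 28, 35, 28, 28 days — a mix of 28 and 35. Every date is a Thursday.
Each is the 4th Thursday of its month.
4th Thursday of May 2003: May 22 2003.
June 2003 — 4th Thursday is Jun 26 2003.

May 22 2003, Jun 26 2003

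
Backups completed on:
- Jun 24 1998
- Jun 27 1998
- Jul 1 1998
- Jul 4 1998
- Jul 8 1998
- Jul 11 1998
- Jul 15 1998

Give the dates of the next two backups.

Every event lands on a Wednesday or Saturday (gaps cycle 3, 4, 3, 4, 3, 4).
So the schedule is: every Wednesday and Saturday.
The following Saturday is Jul 18 1998.
Next Wednesday: Jul 22 1998.

Jul 18 1998, Jul 22 1998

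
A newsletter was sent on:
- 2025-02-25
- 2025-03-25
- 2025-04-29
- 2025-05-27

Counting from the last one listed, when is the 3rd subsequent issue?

2025-08-26

All Tuesdays; the gaps (28, 35, 28) vary with month length.
This is the last Tuesday of each month.
June 2025 ends with Tuesday 2025-06-24.
Last Tuesday of July 2025: 2025-07-29.
August 2025 ends with Tuesday 2025-08-26.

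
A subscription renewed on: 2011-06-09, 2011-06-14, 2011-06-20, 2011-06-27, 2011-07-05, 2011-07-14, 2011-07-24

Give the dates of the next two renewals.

2011-08-04, 2011-08-16

Gaps: 5, 6, 7, 8, 9, 10 days — each gap is 1 larger than the previous one.
Next gap: 11 days. 2011-07-24 + 11 days = 2011-08-04.
Next gap: 12 days. 2011-08-04 + 12 days = 2011-08-16.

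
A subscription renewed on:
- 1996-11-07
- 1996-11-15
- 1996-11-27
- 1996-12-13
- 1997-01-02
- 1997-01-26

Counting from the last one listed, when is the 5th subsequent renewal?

1997-07-25

Gaps: 8, 12, 16, 20, 24 days — each gap is 4 larger than the previous one.
Next gap: 28 days. 1997-01-26 + 28 days = 1997-02-23.
Next gap: 32 days. 1997-02-23 + 32 days = 1997-03-27.
Next gap: 36 days. 1997-03-27 + 36 days = 1997-05-02.
Next gap: 40 days. 1997-05-02 + 40 days = 1997-06-11.
Next gap: 44 days. 1997-06-11 + 44 days = 1997-07-25.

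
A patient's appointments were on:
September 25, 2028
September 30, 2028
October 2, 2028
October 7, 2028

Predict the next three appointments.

October 9, 2028; October 14, 2028; October 16, 2028

Gaps: 5, 2, 5 days — not constant, but cyclic with period 2.
The events fall on every Monday and Saturday.
The following Monday is October 9, 2028.
Next Saturday: October 14, 2028.
The following Monday is October 16, 2028.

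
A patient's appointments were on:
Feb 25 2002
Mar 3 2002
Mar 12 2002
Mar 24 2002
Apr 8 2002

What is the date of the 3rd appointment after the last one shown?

Jun 10 2002

The spacing grows by 3 each time: 6, 9, 12, 15 days.
Next gap: 18 days. Apr 8 2002 + 18 days = Apr 26 2002.
Next gap: 21 days. Apr 26 2002 + 21 days = May 17 2002.
Next gap: 24 days. May 17 2002 + 24 days = Jun 10 2002.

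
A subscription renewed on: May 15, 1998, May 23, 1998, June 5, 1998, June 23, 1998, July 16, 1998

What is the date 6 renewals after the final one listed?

Intervals are 8, 13, 18, 23 days — an arithmetic progression with common difference 5.
Next gap: 28 days. July 16, 1998 + 28 days = August 13, 1998.
Next gap: 33 days. August 13, 1998 + 33 days = September 15, 1998.
Next gap: 38 days. September 15, 1998 + 38 days = October 23, 1998.
Next gap: 43 days. October 23, 1998 + 43 days = December 5, 1998.
Next gap: 48 days. December 5, 1998 + 48 days = January 22, 1999.
Next gap: 53 days. January 22, 1999 + 53 days = March 16, 1999.

March 16, 1999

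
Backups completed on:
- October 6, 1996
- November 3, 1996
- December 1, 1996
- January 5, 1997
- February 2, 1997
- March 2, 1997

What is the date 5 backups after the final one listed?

August 3, 1997

Gaps: 28, 28, 35, 28, 28 days — a mix of 28 and 35. Every date is a Sunday.
Each is the 1st Sunday of its month.
April 1997 — 1st Sunday is April 6, 1997.
May 1997 — 1st Sunday is May 4, 1997.
1st Sunday of June 1997: June 1, 1997.
1st Sunday of July 1997: July 6, 1997.
August 1997 — 1st Sunday is August 3, 1997.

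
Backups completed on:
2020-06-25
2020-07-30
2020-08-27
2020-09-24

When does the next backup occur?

All Thursdays; the gaps (35, 28, 28) vary with month length.
This is the last Thursday of each month.
October 2020 ends with Thursday 2020-10-29.

2020-10-29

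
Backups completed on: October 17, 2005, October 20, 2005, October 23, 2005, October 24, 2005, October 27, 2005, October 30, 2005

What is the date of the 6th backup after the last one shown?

November 13, 2005

Every event lands on a Monday or Thursday or Sunday (gaps cycle 3, 3, 1, 3, 3).
So the schedule is: every Monday, Thursday and Sunday.
The following Monday is October 31, 2005.
Next Thursday: November 3, 2005.
Next Sunday: November 6, 2005.
The following Monday is November 7, 2005.
Next Thursday: November 10, 2005.
The following Sunday is November 13, 2005.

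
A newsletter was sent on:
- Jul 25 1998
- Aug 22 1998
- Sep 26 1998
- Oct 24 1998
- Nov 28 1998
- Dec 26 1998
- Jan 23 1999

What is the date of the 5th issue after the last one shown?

Jun 26 1999

All dates are Saturdays, 28, 35, 28, 35, 28, 28 days apart.
Specifically, the 4th Saturday of each month.
4th Saturday of February 1999: Feb 27 1999.
4th Saturday of March 1999: Mar 27 1999.
4th Saturday of April 1999: Apr 24 1999.
4th Saturday of May 1999: May 22 1999.
June 1999 — 4th Saturday is Jun 26 1999.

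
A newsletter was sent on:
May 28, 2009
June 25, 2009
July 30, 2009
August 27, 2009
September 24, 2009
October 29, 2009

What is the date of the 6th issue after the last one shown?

April 29, 2010

These are Thursdays with 28, 35, 28, 28, 35-day gaps.
Each is the final Thursday of its month — July 30, 2009 is past the 28th, so '4th Thursday' doesn't fit.
Last Thursday of November 2009: November 26, 2009.
December 2009 ends with Thursday December 31, 2009.
January 2010 ends with Thursday January 28, 2010.
February 2010 ends with Thursday February 25, 2010.
Last Thursday of March 2010: March 25, 2010.
April 2010 ends with Thursday April 29, 2010.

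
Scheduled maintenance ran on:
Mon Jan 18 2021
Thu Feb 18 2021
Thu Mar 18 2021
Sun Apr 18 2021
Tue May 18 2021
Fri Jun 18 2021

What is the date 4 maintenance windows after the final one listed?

Mon Oct 18 2021

Each date is the 18th; the gaps (31, 28, 31, 30, 31) track the month lengths.
The rule is the 18th of each month.
Next: July 2021 → Sun Jul 18 2021.
August 2021: Wed Aug 18 2021.
September 2021: Sat Sep 18 2021.
Next: October 2021 → Mon Oct 18 2021.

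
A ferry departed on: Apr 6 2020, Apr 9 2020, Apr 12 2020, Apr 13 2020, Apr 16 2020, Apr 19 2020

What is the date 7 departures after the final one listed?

Gaps: 3, 3, 1, 3, 3 days — not constant, but cyclic with period 3.
The events fall on every Monday, Thursday and Sunday.
The following Monday is Apr 20 2020.
The following Thursday is Apr 23 2020.
Next Sunday: Apr 26 2020.
The following Monday is Apr 27 2020.
The following Thursday is Apr 30 2020.
Next Sunday: May 3 2020.
Next Monday: May 4 2020.

May 4 2020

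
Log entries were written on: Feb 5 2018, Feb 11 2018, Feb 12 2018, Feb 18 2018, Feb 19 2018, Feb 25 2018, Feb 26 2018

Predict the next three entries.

Every event lands on a Monday or Sunday (gaps cycle 6, 1, 6, 1, 6, 1).
So the schedule is: every Monday and Sunday.
The following Sunday is Mar 4 2018.
The following Monday is Mar 5 2018.
Next Sunday: Mar 11 2018.

Mar 4 2018, Mar 5 2018, Mar 11 2018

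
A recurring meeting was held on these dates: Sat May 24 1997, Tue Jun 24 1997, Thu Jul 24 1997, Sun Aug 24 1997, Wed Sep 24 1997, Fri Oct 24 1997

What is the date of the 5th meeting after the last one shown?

Gaps: 31, 30, 31, 31, 30 days — not constant. Every event is on the 24th of the month.
Pattern: the 24th of each month.
November 1997: Mon Nov 24 1997.
December 1997: Wed Dec 24 1997.
Next: January 1998 → Sat Jan 24 1998.
Next: February 1998 → Tue Feb 24 1998.
March 1998: Tue Mar 24 1998.

Tue Mar 24 1998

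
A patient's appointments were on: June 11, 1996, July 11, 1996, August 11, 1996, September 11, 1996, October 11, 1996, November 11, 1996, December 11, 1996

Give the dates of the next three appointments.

January 11, 1997; February 11, 1997; March 11, 1997

The day-of-month is always 11 (30, 31, 31, 30, 31, 30 days between events).
So this recurs on the 11th of each month.
Next: January 1997 → January 11, 1997.
February 1997: February 11, 1997.
Next: March 1997 → March 11, 1997.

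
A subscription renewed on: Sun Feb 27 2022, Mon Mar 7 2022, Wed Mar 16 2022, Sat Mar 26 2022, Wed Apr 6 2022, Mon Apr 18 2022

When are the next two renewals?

Gaps: 8, 9, 10, 11, 12 days — each gap is 1 larger than the previous one.
Next gap: 13 days. Mon Apr 18 2022 + 13 days = Sun May 1 2022.
Next gap: 14 days. Sun May 1 2022 + 14 days = Sun May 15 2022.

Sun May 1 2022, Sun May 15 2022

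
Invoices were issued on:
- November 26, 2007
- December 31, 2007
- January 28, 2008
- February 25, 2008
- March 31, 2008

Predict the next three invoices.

These are Mondays with 35, 28, 28, 35-day gaps.
Each is the final Monday of its month — December 31, 2007 is past the 28th, so '4th Monday' doesn't fit.
Last Monday of April 2008: April 28, 2008.
May 2008 ends with Monday May 26, 2008.
June 2008 ends with Monday June 30, 2008.

April 28, 2008; May 26, 2008; June 30, 2008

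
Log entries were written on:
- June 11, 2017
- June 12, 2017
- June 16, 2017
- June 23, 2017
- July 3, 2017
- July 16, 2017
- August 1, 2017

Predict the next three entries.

Gaps: 1, 4, 7, 10, 13, 16 days — each gap is 3 larger than the previous one.
Next gap: 19 days. August 1, 2017 + 19 days = August 20, 2017.
Next gap: 22 days. August 20, 2017 + 22 days = September 11, 2017.
Next gap: 25 days. September 11, 2017 + 25 days = October 6, 2017.

August 20, 2017; September 11, 2017; October 6, 2017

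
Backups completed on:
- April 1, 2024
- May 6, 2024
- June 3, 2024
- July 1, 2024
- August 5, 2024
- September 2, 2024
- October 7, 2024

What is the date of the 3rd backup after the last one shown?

January 6, 2025

Gaps: 35, 28, 28, 35, 28, 35 days — a mix of 28 and 35. Every date is a Monday.
Each is the 1st Monday of its month.
1st Monday of November 2024: November 4, 2024.
1st Monday of December 2024: December 2, 2024.
1st Monday of January 2025: January 6, 2025.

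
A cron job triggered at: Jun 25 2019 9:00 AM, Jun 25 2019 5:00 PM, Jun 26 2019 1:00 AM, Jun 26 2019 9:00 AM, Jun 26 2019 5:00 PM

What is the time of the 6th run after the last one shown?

Jun 28 2019 5:00 PM

Gaps: 8, 8, 8, 8 hours — each event is 8 hours after the previous one.
Jun 26 2019 5:00 PM + 8 h = Jun 27 2019 1:00 AM.
Jun 27 2019 1:00 AM + 8 h = Jun 27 2019 9:00 AM.
Jun 27 2019 9:00 AM + 8 h = Jun 27 2019 5:00 PM.
Jun 27 2019 5:00 PM + 8 h = Jun 28 2019 1:00 AM.
Jun 28 2019 1:00 AM + 8 h = Jun 28 2019 9:00 AM.
Jun 28 2019 9:00 AM + 8 h = Jun 28 2019 5:00 PM.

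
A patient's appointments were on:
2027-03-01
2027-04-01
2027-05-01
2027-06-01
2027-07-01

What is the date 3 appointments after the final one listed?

2027-10-01

Gaps: 31, 30, 31, 30 days — not constant. Every event is on the 1st of the month.
Pattern: the 1st of each month.
Next: August 2027 → 2027-08-01.
September 2027: 2027-09-01.
October 2027: 2027-10-01.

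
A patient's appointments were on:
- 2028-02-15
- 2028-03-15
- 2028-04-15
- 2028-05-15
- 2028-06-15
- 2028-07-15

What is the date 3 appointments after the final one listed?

2028-10-15

The day-of-month is always 15 (29, 31, 30, 31, 30 days between events).
So this recurs on the 15th of each month.
Next: August 2028 → 2028-08-15.
September 2028: 2028-09-15.
Next: October 2028 → 2028-10-15.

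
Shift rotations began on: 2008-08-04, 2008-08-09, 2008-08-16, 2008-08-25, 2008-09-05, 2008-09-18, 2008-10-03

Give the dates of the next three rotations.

2008-10-20, 2008-11-08, 2008-11-29

Gaps: 5, 7, 9, 11, 13, 15 days — each gap is 2 larger than the previous one.
Next gap: 17 days. 2008-10-03 + 17 days = 2008-10-20.
Next gap: 19 days. 2008-10-20 + 19 days = 2008-11-08.
Next gap: 21 days. 2008-11-08 + 21 days = 2008-11-29.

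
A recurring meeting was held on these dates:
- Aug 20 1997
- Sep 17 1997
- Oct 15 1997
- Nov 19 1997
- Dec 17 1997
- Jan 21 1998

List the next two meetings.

Feb 18 1998, Mar 18 1998

Gaps: 28, 28, 35, 28, 35 days — a mix of 28 and 35. Every date is a Wednesday.
Each is the 3rd Wednesday of its month.
February 1998 — 3rd Wednesday is Feb 18 1998.
3rd Wednesday of March 1998: Mar 18 1998.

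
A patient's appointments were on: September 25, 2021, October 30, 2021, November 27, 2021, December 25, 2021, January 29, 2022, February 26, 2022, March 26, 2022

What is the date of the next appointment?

April 30, 2022

These are Saturdays with 35, 28, 28, 35, 28, 28-day gaps.
Each is the final Saturday of its month — October 30, 2021 is past the 28th, so '4th Saturday' doesn't fit.
Last Saturday of April 2022: April 30, 2022.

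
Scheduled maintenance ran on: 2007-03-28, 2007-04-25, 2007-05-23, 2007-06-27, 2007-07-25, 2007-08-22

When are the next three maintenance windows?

2007-09-26, 2007-10-24, 2007-11-28

All dates are Wednesdays, 28, 28, 35, 28, 28 days apart.
Specifically, the 4th Wednesday of each month.
September 2007 — 4th Wednesday is 2007-09-26.
4th Wednesday of October 2007: 2007-10-24.
November 2007 — 4th Wednesday is 2007-11-28.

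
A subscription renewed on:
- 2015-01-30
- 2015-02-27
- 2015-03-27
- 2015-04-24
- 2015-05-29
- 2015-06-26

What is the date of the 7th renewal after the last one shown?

All Fridays; the gaps (28, 28, 28, 35, 28) vary with month length.
This is the last Friday of each month.
July 2015 ends with Friday 2015-07-31.
Last Friday of August 2015: 2015-08-28.
September 2015 ends with Friday 2015-09-25.
Last Friday of October 2015: 2015-10-30.
November 2015 ends with Friday 2015-11-27.
Last Friday of December 2015: 2015-12-25.
January 2016 ends with Friday 2016-01-29.

2016-01-29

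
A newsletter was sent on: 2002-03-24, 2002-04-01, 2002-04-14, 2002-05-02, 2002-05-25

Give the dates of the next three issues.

2002-06-22, 2002-07-25, 2002-09-01

Intervals are 8, 13, 18, 23 days — an arithmetic progression with common difference 5.
Next gap: 28 days. 2002-05-25 + 28 days = 2002-06-22.
Next gap: 33 days. 2002-06-22 + 33 days = 2002-07-25.
Next gap: 38 days. 2002-07-25 + 38 days = 2002-09-01.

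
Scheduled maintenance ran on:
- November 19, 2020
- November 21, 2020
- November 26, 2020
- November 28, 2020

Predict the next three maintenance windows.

December 3, 2020; December 5, 2020; December 10, 2020

Gaps: 2, 5, 2 days — not constant, but cyclic with period 2.
The events fall on every Thursday and Saturday.
The following Thursday is December 3, 2020.
The following Saturday is December 5, 2020.
The following Thursday is December 10, 2020.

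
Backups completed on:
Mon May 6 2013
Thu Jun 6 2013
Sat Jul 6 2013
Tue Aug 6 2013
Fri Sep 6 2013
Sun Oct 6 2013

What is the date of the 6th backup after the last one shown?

Sun Apr 6 2014

The day-of-month is always 6 (31, 30, 31, 31, 30 days between events).
So this recurs on the 6th of each month.
Next: November 2013 → Wed Nov 6 2013.
December 2013: Fri Dec 6 2013.
Next: January 2014 → Mon Jan 6 2014.
February 2014: Thu Feb 6 2014.
March 2014: Thu Mar 6 2014.
Next: April 2014 → Sun Apr 6 2014.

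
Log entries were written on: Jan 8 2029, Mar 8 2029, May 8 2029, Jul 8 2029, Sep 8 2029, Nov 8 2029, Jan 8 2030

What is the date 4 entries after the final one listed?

Sep 8 2030

Each date is the 8th; the gaps (59, 61, 61, 62, 61, 61) track the month lengths.
The rule is the 8th of every 2 months.
March 2030: Mar 8 2030.
Next: May 2030 → May 8 2030.
July 2030: Jul 8 2030.
September 2030: Sep 8 2030.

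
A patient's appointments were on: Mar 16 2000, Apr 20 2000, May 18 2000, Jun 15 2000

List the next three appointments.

All dates are Thursdays, 35, 28, 28 days apart.
Specifically, the 3rd Thursday of each month.
July 2000 — 3rd Thursday is Jul 20 2000.
3rd Thursday of August 2000: Aug 17 2000.
3rd Thursday of September 2000: Sep 21 2000.

Jul 20 2000, Aug 17 2000, Sep 21 2000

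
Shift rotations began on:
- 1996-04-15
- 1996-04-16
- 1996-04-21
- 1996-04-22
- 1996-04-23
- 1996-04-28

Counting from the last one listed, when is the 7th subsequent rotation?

Gaps: 1, 5, 1, 1, 5 days — not constant, but cyclic with period 3.
The events fall on every Monday, Tuesday and Sunday.
The following Monday is 1996-04-29.
Next Tuesday: 1996-04-30.
The following Sunday is 1996-05-05.
The following Monday is 1996-05-06.
Next Tuesday: 1996-05-07.
The following Sunday is 1996-05-12.
The following Monday is 1996-05-13.

1996-05-13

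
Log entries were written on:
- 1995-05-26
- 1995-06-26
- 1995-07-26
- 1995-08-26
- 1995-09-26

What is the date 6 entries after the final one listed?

Gaps: 31, 30, 31, 31 days — not constant. Every event is on the 26th of the month.
Pattern: the 26th of each month.
October 1995: 1995-10-26.
November 1995: 1995-11-26.
December 1995: 1995-12-26.
January 1996: 1996-01-26.
Next: February 1996 → 1996-02-26.
Next: March 1996 → 1996-03-26.

1996-03-26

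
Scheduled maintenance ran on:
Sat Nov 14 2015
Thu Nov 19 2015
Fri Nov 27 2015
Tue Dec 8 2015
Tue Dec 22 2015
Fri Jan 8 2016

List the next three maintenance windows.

The spacing grows by 3 each time: 5, 8, 11, 14, 17 days.
Next gap: 20 days. Fri Jan 8 2016 + 20 days = Thu Jan 28 2016.
Next gap: 23 days. Thu Jan 28 2016 + 23 days = Sat Feb 20 2016.
Next gap: 26 days. Sat Feb 20 2016 + 26 days = Thu Mar 17 2016.

Thu Jan 28 2016, Sat Feb 20 2016, Thu Mar 17 2016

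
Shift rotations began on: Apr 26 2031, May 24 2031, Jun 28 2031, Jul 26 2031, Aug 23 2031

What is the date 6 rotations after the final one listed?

All dates are Saturdays, 28, 35, 28, 28 days apart.
Specifically, the 4th Saturday of each month.
4th Saturday of September 2031: Sep 27 2031.
October 2031 — 4th Saturday is Oct 25 2031.
November 2031 — 4th Saturday is Nov 22 2031.
4th Saturday of December 2031: Dec 27 2031.
4th Saturday of January 2032: Jan 24 2032.
4th Saturday of February 2032: Feb 28 2032.

Feb 28 2032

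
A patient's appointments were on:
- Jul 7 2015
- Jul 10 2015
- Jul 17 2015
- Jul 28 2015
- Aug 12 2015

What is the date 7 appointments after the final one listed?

Mar 16 2016

Intervals are 3, 7, 11, 15 days — an arithmetic progression with common difference 4.
Next gap: 19 days. Aug 12 2015 + 19 days = Aug 31 2015.
Next gap: 23 days. Aug 31 2015 + 23 days = Sep 23 2015.
Next gap: 27 days. Sep 23 2015 + 27 days = Oct 20 2015.
Next gap: 31 days. Oct 20 2015 + 31 days = Nov 20 2015.
Next gap: 35 days. Nov 20 2015 + 35 days = Dec 25 2015.
Next gap: 39 days. Dec 25 2015 + 39 days = Feb 2 2016.
Next gap: 43 days. Feb 2 2016 + 43 days = Mar 16 2016.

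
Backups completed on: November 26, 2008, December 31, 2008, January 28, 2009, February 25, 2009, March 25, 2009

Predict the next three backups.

April 29, 2009; May 27, 2009; June 24, 2009

These are Wednesdays with 35, 28, 28, 28-day gaps.
Each is the final Wednesday of its month — December 31, 2008 is past the 28th, so '4th Wednesday' doesn't fit.
Last Wednesday of April 2009: April 29, 2009.
Last Wednesday of May 2009: May 27, 2009.
Last Wednesday of June 2009: June 24, 2009.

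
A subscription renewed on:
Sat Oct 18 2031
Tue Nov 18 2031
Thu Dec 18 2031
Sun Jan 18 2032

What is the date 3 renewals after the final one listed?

Sun Apr 18 2032

The day-of-month is always 18 (31, 30, 31 days between events).
So this recurs on the 18th of each month.
Next: February 2032 → Wed Feb 18 2032.
Next: March 2032 → Thu Mar 18 2032.
Next: April 2032 → Sun Apr 18 2032.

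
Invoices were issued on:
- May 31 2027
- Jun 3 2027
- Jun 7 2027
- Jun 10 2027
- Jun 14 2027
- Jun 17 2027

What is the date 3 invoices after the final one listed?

Every event lands on a Monday or Thursday (gaps cycle 3, 4, 3, 4, 3).
So the schedule is: every Monday and Thursday.
Next Monday: Jun 21 2027.
The following Thursday is Jun 24 2027.
Next Monday: Jun 28 2027.

Jun 28 2027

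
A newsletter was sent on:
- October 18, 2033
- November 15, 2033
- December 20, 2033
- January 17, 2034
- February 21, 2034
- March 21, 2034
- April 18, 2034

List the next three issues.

May 16, 2034; June 20, 2034; July 18, 2034

All dates are Tuesdays, 28, 35, 28, 35, 28, 28 days apart.
Specifically, the 3rd Tuesday of each month.
May 2034 — 3rd Tuesday is May 16, 2034.
3rd Tuesday of June 2034: June 20, 2034.
July 2034 — 3rd Tuesday is July 18, 2034.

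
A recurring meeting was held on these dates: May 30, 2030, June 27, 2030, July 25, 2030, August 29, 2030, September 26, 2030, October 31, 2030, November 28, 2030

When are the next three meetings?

These are Thursdays with 28, 28, 35, 28, 35, 28-day gaps.
Each is the final Thursday of its month — May 30, 2030 is past the 28th, so '4th Thursday' doesn't fit.
Last Thursday of December 2030: December 26, 2030.
January 2031 ends with Thursday January 30, 2031.
February 2031 ends with Thursday February 27, 2031.

December 26, 2030; January 30, 2031; February 27, 2031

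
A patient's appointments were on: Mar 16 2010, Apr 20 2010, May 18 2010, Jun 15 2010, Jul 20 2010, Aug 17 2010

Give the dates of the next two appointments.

These are Tuesdays at 28- or 35-day spacing (35, 28, 28, 35, 28).
The pattern: 3rd Tuesday of the month.
September 2010 — 3rd Tuesday is Sep 21 2010.
3rd Tuesday of October 2010: Oct 19 2010.

Sep 21 2010, Oct 19 2010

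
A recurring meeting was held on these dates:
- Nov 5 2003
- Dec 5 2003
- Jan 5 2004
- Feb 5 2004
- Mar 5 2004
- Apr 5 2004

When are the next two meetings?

May 5 2004, Jun 5 2004

Each date is the 5th; the gaps (30, 31, 31, 29, 31) track the month lengths.
The rule is the 5th of each month.
Next: May 2004 → May 5 2004.
June 2004: Jun 5 2004.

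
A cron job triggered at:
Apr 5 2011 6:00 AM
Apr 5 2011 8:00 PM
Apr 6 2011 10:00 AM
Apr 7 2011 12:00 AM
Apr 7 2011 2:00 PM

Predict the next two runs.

Apr 8 2011 4:00 AM, Apr 8 2011 6:00 PM

Gaps: 14, 14, 14, 14 hours — each event is 14 hours after the previous one.
Apr 7 2011 2:00 PM + 14 h = Apr 8 2011 4:00 AM.
Apr 8 2011 4:00 AM + 14 h = Apr 8 2011 6:00 PM.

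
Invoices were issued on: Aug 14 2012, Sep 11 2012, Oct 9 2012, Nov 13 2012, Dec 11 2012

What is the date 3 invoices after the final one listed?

Mar 12 2013

Gaps: 28, 28, 35, 28 days — a mix of 28 and 35. Every date is a Tuesday.
Each is the 2nd Tuesday of its month.
January 2013 — 2nd Tuesday is Jan 8 2013.
February 2013 — 2nd Tuesday is Feb 12 2013.
March 2013 — 2nd Tuesday is Mar 12 2013.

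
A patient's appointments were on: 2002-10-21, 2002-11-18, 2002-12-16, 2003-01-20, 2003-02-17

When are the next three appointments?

These are Mondays at 28- or 35-day spacing (28, 28, 35, 28).
The pattern: 3rd Monday of the month.
3rd Monday of March 2003: 2003-03-17.
3rd Monday of April 2003: 2003-04-21.
May 2003 — 3rd Monday is 2003-05-19.

2003-03-17, 2003-04-21, 2003-05-19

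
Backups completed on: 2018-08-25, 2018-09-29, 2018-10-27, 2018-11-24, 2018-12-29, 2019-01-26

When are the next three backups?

Every date is a Saturday; gaps 35, 28, 28, 35, 28 days.
Each is the last Saturday of its month (at least one falls on the 29th or later, ruling out '4th Saturday').
February 2019 ends with Saturday 2019-02-23.
Last Saturday of March 2019: 2019-03-30.
Last Saturday of April 2019: 2019-04-27.

2019-02-23, 2019-03-30, 2019-04-27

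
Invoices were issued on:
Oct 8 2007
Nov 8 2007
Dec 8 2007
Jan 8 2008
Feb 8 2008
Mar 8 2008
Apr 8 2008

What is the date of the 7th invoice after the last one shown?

The day-of-month is always 8 (31, 30, 31, 31, 29, 31 days between events).
So this recurs on the 8th of each month.
May 2008: May 8 2008.
Next: June 2008 → Jun 8 2008.
July 2008: Jul 8 2008.
August 2008: Aug 8 2008.
Next: September 2008 → Sep 8 2008.
October 2008: Oct 8 2008.
November 2008: Nov 8 2008.

Nov 8 2008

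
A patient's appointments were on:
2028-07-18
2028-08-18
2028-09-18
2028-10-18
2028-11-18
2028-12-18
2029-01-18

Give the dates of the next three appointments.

Each date is the 18th; the gaps (31, 31, 30, 31, 30, 31) track the month lengths.
The rule is the 18th of each month.
Next: February 2029 → 2029-02-18.
Next: March 2029 → 2029-03-18.
Next: April 2029 → 2029-04-18.

2029-02-18, 2029-03-18, 2029-04-18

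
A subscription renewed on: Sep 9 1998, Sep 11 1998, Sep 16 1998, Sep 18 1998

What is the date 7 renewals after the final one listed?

Oct 14 1998

The gap pattern 2, 5, 2 repeats every 2 events.
These are the Wednesdays and Fridays of each week.
Next Wednesday: Sep 23 1998.
The following Friday is Sep 25 1998.
The following Wednesday is Sep 30 1998.
The following Friday is Oct 2 1998.
The following Wednesday is Oct 7 1998.
Next Friday: Oct 9 1998.
Next Wednesday: Oct 14 1998.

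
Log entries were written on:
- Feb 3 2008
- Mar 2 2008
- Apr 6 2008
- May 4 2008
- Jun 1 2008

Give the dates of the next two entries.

Gaps: 28, 35, 28, 28 days — a mix of 28 and 35. Every date is a Sunday.
Each is the 1st Sunday of its month.
1st Sunday of July 2008: Jul 6 2008.
August 2008 — 1st Sunday is Aug 3 2008.

Jul 6 2008, Aug 3 2008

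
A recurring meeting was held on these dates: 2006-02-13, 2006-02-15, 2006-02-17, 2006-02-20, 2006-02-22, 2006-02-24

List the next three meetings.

The gap pattern 2, 2, 3, 2, 2 repeats every 3 events.
These are the Mondays, Wednesdays and Fridays of each week.
The following Monday is 2006-02-27.
The following Wednesday is 2006-03-01.
Next Friday: 2006-03-03.

2006-02-27, 2006-03-01, 2006-03-03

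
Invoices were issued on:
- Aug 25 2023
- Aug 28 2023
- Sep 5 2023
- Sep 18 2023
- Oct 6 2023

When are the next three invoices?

Oct 29 2023, Nov 26 2023, Dec 29 2023

Gaps: 3, 8, 13, 18 days — each gap is 5 larger than the previous one.
Next gap: 23 days. Oct 6 2023 + 23 days = Oct 29 2023.
Next gap: 28 days. Oct 29 2023 + 28 days = Nov 26 2023.
Next gap: 33 days. Nov 26 2023 + 33 days = Dec 29 2023.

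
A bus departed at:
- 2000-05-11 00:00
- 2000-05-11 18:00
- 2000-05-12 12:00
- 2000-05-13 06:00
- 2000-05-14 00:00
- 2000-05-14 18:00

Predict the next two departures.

2000-05-15 12:00, 2000-05-16 06:00

Gaps: 18, 18, 18, 18, 18 hours — each event is 18 hours after the previous one.
2000-05-14 18:00 + 18 h = 2000-05-15 12:00.
2000-05-15 12:00 + 18 h = 2000-05-16 06:00.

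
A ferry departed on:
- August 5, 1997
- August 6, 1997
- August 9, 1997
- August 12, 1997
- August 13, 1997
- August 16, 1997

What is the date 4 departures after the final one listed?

Every event lands on a Tuesday or Wednesday or Saturday (gaps cycle 1, 3, 3, 1, 3).
So the schedule is: every Tuesday, Wednesday and Saturday.
The following Tuesday is August 19, 1997.
The following Wednesday is August 20, 1997.
The following Saturday is August 23, 1997.
The following Tuesday is August 26, 1997.

August 26, 1997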